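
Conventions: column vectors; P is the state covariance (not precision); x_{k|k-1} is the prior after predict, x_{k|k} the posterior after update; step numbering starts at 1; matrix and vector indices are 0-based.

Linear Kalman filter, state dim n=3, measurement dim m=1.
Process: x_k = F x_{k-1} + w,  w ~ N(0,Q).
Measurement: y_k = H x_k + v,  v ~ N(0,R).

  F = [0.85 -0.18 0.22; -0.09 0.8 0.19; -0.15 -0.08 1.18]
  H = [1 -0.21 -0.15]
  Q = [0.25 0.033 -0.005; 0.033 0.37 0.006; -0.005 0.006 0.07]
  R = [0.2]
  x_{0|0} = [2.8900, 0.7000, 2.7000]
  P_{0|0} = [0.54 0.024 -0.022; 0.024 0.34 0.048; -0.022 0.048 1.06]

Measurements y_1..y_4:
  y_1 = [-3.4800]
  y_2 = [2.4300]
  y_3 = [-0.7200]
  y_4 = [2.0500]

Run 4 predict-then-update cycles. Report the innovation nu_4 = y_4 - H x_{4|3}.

innov = [1.7813]

step 1: x^-=[2.9245, 0.8129, 2.6965]  P^-=[0.6831 0.0074 0.1729; 0.0074 0.6421 0.2740; 0.1729 0.2740 1.5596]  S=[0.9088]  K=[0.7214; -0.1854; -0.1305]  nu=[-5.8293]  x^+=[-1.2808, 1.8938, 3.4574]  P^+=[0.2101 0.1290 0.2584; 0.1290 0.6109 0.2520; 0.2584 0.2520 1.5441]
step 2: x^-=[-0.6690, 2.2872, 4.1203]  P^-=[0.5336 0.1557 0.5653; 0.1557 0.8676 0.5006; 0.5653 0.5006 2.0927]  S=[0.6155]  K=[0.6760; -0.1651; 0.2376]  nu=[4.1973]  x^+=[2.1685, 1.5942, 5.1176]  P^+=[0.2523 0.2244 0.4664; 0.2244 0.8508 0.5248; 0.4664 0.5248 2.0579]
step 3: x^-=[2.6822, 2.0525, 5.5860]  P^-=[0.6237 0.2739 0.8318; 0.2739 1.1021 0.8156; 0.8318 0.8156 2.6877]  S=[0.6195]  K=[0.7124; -0.1289; 0.4155]  nu=[-2.1332]  x^+=[1.1624, 2.3276, 4.6997]  P^+=[0.3092 0.3308 0.6485; 0.3308 1.0918 0.8488; 0.6485 0.8488 2.5808]
step 4: x^-=[1.6030, 2.6504, 5.1851]  P^-=[0.7078 0.4026 1.0615; 0.4026 1.3527 1.1826; 1.0615 1.1826 3.2956]  S=[0.6286]  K=[0.7382; -0.0937; 0.5072]  nu=[1.7813]  x^+=[2.9180, 2.4835, 6.0886]  P^+=[0.3652 0.4460 0.8261; 0.4460 1.3472 1.2125; 0.8261 1.2125 3.1339]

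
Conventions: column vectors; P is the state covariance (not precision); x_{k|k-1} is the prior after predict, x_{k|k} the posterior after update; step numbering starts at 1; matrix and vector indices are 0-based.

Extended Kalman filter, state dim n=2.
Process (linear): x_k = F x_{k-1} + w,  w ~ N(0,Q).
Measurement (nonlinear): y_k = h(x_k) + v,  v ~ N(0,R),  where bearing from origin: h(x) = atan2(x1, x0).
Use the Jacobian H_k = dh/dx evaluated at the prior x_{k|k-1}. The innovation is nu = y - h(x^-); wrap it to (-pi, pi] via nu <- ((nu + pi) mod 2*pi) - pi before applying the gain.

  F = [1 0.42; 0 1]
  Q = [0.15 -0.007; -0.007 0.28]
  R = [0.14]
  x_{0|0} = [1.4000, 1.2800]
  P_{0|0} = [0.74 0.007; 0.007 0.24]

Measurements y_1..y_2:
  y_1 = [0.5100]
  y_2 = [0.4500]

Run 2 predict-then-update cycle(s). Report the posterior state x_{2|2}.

x_post = [2.5129, 1.2260]

step 1: x^-=[1.9376, 1.2800]  P^-=[0.9382 0.1008; 0.1008 0.5200]  H_jac=[-0.2374 0.3593]  S=[0.2428]  K=[-0.7680; 0.6710]  nu=[-0.0738]  x^+=[1.9943, 1.2305]  P^+=[0.7950 0.2259; 0.2259 0.4107]
step 2: x^-=[2.5111, 1.2305]  P^-=[1.2072 0.3914; 0.3914 0.6907]  H_jac=[-0.1574 0.3211]  S=[0.2016]  K=[-0.3189; 0.7948]  nu=[-0.0056]  x^+=[2.5129, 1.2260]  P^+=[1.1867 0.4425; 0.4425 0.5634]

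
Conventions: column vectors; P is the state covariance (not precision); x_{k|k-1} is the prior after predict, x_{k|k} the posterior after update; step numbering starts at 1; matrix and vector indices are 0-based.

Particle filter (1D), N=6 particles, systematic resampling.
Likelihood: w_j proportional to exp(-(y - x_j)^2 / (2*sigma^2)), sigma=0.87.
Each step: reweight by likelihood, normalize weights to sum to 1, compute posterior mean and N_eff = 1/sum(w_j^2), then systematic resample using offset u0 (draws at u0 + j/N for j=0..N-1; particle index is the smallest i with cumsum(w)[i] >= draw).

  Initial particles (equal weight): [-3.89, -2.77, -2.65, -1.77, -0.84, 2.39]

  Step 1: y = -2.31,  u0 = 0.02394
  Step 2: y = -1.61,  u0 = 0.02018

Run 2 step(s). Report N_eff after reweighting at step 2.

N_eff = 4.4464

step 1: w=[0.0630, 0.2848, 0.3035, 0.2702, 0.0786, 0.0000]  mean=-2.3823  Neff=3.9010  idx=[0, 1, 2, 2, 3, 3]
step 2: w=[0.0095, 0.1213, 0.1444, 0.1444, 0.2901, 0.2901]  mean=-2.1657  Neff=4.4464  idx=[1, 2, 3, 4, 4, 5]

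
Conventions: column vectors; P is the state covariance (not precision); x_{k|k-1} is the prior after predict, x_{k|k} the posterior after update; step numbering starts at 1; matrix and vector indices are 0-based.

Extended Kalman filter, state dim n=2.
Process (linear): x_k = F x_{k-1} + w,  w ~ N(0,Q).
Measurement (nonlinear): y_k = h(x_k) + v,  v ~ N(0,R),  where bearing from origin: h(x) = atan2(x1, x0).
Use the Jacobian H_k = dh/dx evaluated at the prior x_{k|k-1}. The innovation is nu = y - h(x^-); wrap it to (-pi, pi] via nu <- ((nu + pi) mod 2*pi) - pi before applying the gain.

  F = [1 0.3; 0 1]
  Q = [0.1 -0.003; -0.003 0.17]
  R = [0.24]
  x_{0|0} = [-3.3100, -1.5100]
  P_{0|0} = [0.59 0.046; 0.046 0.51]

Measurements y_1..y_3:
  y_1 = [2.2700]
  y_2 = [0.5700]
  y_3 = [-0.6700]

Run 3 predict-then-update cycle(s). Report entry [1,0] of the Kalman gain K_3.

K[1,0] = -0.8145

step 1: x^-=[-3.7630, -1.5100]  P^-=[0.7635 0.1960; 0.1960 0.6800]  H_jac=[0.0918 -0.2289]  S=[0.2738]  K=[0.0923; -0.5027]  nu=[-1.2532]  x^+=[-3.8786, -0.8801]  P^+=[0.7612 0.2087; 0.2087 0.6108]
step 2: x^-=[-4.1426, -0.8801]  P^-=[1.0414 0.3889; 0.3889 0.7808]  H_jac=[0.0491 -0.2310]  S=[0.2753]  K=[-0.1407; -0.5857]  nu=[-2.7809]  x^+=[-3.7514, 0.7486]  P^+=[1.0359 0.3663; 0.3663 0.6864]
step 3: x^-=[-3.5268, 0.7486]  P^-=[1.4174 0.5692; 0.5692 0.8564]  H_jac=[-0.0576 -0.2713]  S=[0.3255]  K=[-0.7251; -0.8145]  nu=[2.6808]  x^+=[-5.4708, -1.4347]  P^+=[1.2463 0.3769; 0.3769 0.6404]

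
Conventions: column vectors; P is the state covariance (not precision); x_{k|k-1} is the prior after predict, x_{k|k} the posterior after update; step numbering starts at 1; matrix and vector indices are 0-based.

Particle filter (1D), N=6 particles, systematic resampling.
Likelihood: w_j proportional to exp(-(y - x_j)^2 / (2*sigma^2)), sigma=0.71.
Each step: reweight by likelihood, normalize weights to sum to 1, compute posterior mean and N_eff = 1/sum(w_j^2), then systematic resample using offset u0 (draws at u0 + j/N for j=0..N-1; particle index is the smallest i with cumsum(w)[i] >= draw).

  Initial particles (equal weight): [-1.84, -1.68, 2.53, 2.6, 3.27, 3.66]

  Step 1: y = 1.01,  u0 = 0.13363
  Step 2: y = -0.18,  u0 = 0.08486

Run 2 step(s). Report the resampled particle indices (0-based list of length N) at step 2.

resampled_idx = [0, 1, 1, 2, 3, 4]

step 1: w=[0.0017, 0.0040, 0.5296, 0.4268, 0.0330, 0.0049]  mean=2.5658  Neff=2.1564  idx=[2, 2, 2, 3, 3, 4]
step 2: w=[0.2285, 0.2285, 0.2285, 0.1561, 0.1561, 0.0025]  mean=2.5537  Neff=4.8708  idx=[0, 1, 1, 2, 3, 4]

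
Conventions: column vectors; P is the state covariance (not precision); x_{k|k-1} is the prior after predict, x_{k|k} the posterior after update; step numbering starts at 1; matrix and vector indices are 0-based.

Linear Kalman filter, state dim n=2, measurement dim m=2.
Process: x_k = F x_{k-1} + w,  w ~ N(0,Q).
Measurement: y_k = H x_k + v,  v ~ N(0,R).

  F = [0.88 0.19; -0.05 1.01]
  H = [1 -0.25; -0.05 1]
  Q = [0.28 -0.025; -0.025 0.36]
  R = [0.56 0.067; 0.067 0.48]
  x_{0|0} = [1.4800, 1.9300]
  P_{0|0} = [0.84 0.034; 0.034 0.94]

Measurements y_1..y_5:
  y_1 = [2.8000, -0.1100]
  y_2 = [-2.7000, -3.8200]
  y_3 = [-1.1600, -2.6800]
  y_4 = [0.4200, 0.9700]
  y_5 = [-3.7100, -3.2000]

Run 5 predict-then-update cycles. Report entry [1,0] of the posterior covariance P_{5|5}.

step 1: x^-=[1.6691, 1.8753]  P^-=[0.9758 0.1483; 0.1483 1.3176]  S=[1.5440 -0.1610; -0.1610 1.7852]  K=[0.6196 0.1116; -0.0411 0.7302]  nu=[1.5997, -1.9018]  x^+=[2.4480, 0.4208]  P^+=[0.3830 0.1143; 0.1143 0.3535]
step 2: x^-=[2.2342, 0.3026]  P^-=[0.6276 0.1264; 0.1264 0.7100]  S=[1.1687 -0.0139; -0.0139 1.1789]  K=[0.5110 0.0866; -0.0366 0.5964]  nu=[-4.8586, -4.0109]  x^+=[-0.5958, -1.9118]  P^+=[0.3148 0.0916; 0.0916 0.2884]
step 3: x^-=[-0.8876, -1.9011]  P^-=[0.5648 0.0970; 0.0970 0.6458]  S=[1.1167 -0.0245; -0.0245 1.1175]  K=[0.4857 0.0722; -0.0452 0.5725]  nu=[-0.7477, -0.8233]  x^+=[-1.3101, -2.3387]  P^+=[0.2973 0.0820; 0.0820 0.2759]
step 4: x^-=[-1.5973, -2.2966]  P^-=[0.5476 0.0870; 0.0870 0.6339]  S=[1.1038 -0.0308; -0.0308 1.1066]  K=[0.4783 0.0672; -0.0489 0.5676]  nu=[1.4431, 3.1867]  x^+=[-0.6929, -0.5585]  P^+=[0.2921 0.0789; 0.0789 0.2731]
step 5: x^-=[-0.7159, -0.5295]  P^-=[0.5424 0.0839; 0.0839 0.6313]  S=[1.0999 -0.0330; -0.0330 1.1043]  K=[0.4760 0.0657; -0.0502 0.5664]  nu=[-3.1265, -2.7063]  x^+=[-2.3819, -1.9054]  P^+=[0.2905 0.0779; 0.0779 0.2724]

P_post[1,0] = 0.0779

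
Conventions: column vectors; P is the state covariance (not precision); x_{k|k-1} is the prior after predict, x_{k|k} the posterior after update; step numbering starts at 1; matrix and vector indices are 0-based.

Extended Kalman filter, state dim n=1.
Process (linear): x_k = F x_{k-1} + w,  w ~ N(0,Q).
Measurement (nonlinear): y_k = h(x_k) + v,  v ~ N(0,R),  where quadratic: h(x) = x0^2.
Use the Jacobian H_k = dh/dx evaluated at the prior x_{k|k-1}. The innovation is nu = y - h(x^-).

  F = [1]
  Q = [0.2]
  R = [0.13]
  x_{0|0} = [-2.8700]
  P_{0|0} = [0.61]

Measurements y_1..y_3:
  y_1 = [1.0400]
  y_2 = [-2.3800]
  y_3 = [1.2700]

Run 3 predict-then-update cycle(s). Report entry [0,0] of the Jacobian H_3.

step 1: x^-=[-2.8700]  P^-=[0.8100]  H_jac=[-5.7400]  S=[26.8176]  K=[-0.1734]  nu=[-7.1969]  x^+=[-1.6223]  P^+=[0.0039]
step 2: x^-=[-1.6223]  P^-=[0.2039]  H_jac=[-3.2445]  S=[2.2767]  K=[-0.2906]  nu=[-5.0117]  x^+=[-0.1658]  P^+=[0.0116]
step 3: x^-=[-0.1658]  P^-=[0.2116]  H_jac=[-0.3316]  S=[0.1533]  K=[-0.4579]  nu=[1.2425]  x^+=[-0.7347]  P^+=[0.1795]

H_jac[0,0] = -0.3316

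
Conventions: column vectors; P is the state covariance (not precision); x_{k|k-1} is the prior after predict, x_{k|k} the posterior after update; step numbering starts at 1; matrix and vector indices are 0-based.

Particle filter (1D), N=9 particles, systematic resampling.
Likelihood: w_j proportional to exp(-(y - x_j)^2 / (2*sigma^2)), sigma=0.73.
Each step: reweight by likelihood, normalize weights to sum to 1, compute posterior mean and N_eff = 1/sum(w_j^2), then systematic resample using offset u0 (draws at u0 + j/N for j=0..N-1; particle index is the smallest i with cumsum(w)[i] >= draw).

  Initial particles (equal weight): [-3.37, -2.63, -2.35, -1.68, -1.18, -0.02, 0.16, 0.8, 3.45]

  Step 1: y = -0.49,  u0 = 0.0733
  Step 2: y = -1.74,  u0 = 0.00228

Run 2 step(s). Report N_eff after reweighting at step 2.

step 1: w=[0.0002, 0.0051, 0.0147, 0.0998, 0.2411, 0.3064, 0.2536, 0.0791, 0.0000]  mean=-0.4030  Neff=4.2957  idx=[3, 4, 4, 5, 5, 5, 6, 6, 7]
step 2: w=[0.3632, 0.2716, 0.2716, 0.0227, 0.0227, 0.0227, 0.0123, 0.0123, 0.0009]  mean=-1.2479  Neff=3.5550  idx=[0, 0, 0, 0, 1, 1, 2, 2, 2]

N_eff = 3.5550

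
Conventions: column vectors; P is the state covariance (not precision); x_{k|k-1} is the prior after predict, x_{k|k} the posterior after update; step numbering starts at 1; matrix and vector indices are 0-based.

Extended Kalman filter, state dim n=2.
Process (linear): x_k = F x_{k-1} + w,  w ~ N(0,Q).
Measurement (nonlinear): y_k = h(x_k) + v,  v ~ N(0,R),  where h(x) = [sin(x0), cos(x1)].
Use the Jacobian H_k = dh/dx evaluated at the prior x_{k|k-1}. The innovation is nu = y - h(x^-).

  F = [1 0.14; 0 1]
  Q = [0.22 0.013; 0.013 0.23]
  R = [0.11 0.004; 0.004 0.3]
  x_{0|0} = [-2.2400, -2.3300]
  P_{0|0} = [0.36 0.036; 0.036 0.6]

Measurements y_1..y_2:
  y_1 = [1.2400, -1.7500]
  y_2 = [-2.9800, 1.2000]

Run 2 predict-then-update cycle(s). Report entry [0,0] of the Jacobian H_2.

step 1: x^-=[-2.5662, -2.3300]  P^-=[0.6018 0.1330; 0.1330 0.8300]  H_jac=[-0.8390 0.0000; 0.0000 0.7254]  S=[0.5336 -0.0769; -0.0769 0.7367]  K=[-0.9415 0.0326; -0.0927 0.8075]  nu=[1.7842, -1.0617]  x^+=[-4.2807, -3.3527]  P^+=[0.1233 0.0083; 0.0083 0.3335]
step 2: x^-=[-4.7500, -3.3527]  P^-=[0.3521 0.0680; 0.0680 0.5635]  H_jac=[0.0376 0.0000; 0.0000 -0.2095]  S=[0.1105 0.0035; 0.0035 0.3247]  K=[0.1214 -0.0452; 0.0346 -0.3639]  nu=[-3.9793, 2.1778]  x^+=[-5.3313, -4.2827]  P^+=[0.3499 0.0623; 0.0623 0.5204]

H_jac[0,0] = 0.0376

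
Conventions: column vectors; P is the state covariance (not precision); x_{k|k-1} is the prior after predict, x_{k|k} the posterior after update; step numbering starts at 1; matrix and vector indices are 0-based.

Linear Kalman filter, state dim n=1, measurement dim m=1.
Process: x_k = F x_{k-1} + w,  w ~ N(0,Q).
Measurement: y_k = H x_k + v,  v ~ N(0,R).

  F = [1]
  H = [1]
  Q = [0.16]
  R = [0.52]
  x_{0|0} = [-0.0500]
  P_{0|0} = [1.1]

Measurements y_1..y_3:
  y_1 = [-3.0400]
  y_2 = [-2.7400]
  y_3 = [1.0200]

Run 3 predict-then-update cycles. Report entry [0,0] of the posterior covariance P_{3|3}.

P_post[0,0] = 0.2330

step 1: x^-=[-0.0500]  P^-=[1.2600]  S=[1.7800]  K=[0.7079]  nu=[-2.9900]  x^+=[-2.1665]  P^+=[0.3681]
step 2: x^-=[-2.1665]  P^-=[0.5281]  S=[1.0481]  K=[0.5039]  nu=[-0.5735]  x^+=[-2.4555]  P^+=[0.2620]
step 3: x^-=[-2.4555]  P^-=[0.4220]  S=[0.9420]  K=[0.4480]  nu=[3.4755]  x^+=[-0.8985]  P^+=[0.2330]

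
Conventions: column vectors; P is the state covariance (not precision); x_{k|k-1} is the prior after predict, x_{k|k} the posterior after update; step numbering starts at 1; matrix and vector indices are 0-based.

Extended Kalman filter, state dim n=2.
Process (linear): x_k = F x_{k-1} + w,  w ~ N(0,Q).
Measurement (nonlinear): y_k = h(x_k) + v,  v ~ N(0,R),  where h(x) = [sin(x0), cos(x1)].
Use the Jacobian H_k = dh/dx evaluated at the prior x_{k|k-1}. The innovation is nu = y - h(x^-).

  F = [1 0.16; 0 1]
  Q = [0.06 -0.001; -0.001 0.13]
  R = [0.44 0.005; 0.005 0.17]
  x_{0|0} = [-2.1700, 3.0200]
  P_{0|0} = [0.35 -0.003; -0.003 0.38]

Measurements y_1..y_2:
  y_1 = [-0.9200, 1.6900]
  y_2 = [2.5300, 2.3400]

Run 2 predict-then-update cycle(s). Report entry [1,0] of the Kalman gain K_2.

step 1: x^-=[-1.6868, 3.0200]  P^-=[0.4188 0.0568; 0.0568 0.5100]  H_jac=[-0.1157 0.0000; 0.0000 -0.1213]  S=[0.4456 0.0058; 0.0058 0.1775]  K=[-0.1083 -0.0353; -0.0102 -0.3482]  nu=[0.0733, 2.6826]  x^+=[-1.7894, 2.0853]  P^+=[0.4133 0.0539; 0.0539 0.4884]
step 2: x^-=[-1.4557, 2.0853]  P^-=[0.5030 0.1310; 0.1310 0.6184]  H_jac=[0.1148 0.0000; 0.0000 -0.8706]  S=[0.4466 -0.0081; -0.0081 0.6387]  K=[0.1261 -0.1770; 0.0184 -0.8427]  nu=[3.5234, 2.8321]  x^+=[-1.5128, -0.2365]  P^+=[0.4755 0.0338; 0.0338 0.1645]

K[1,0] = 0.0184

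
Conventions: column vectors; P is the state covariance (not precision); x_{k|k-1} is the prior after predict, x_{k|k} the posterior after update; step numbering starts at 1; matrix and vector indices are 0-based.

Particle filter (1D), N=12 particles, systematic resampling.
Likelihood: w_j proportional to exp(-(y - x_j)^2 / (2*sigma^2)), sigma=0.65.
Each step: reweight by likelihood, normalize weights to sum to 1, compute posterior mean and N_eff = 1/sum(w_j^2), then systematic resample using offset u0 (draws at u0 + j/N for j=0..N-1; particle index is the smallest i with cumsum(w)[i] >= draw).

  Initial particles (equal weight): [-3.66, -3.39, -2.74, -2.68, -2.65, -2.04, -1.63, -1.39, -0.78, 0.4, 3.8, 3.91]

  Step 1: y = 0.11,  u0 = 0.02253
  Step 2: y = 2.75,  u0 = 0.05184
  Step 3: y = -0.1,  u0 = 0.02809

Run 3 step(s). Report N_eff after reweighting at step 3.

N_eff = 12.0000

step 1: w=[0.0000, 0.0000, 0.0000, 0.0001, 0.0001, 0.0030, 0.0199, 0.0499, 0.2800, 0.6471, 0.0000, 0.0000]  mean=-0.0679  Neff=2.0000  idx=[6, 8, 8, 8, 9, 9, 9, 9, 9, 9, 9, 9]
step 2: w=[0.0000, 0.0000, 0.0000, 0.0000, 0.1250, 0.1250, 0.1250, 0.1250, 0.1250, 0.1250, 0.1250, 0.1250]  mean=0.3999  Neff=8.0016  idx=[4, 5, 5, 6, 7, 7, 8, 9, 9, 10, 11, 11]
step 3: w=[0.0833, 0.0833, 0.0833, 0.0833, 0.0833, 0.0833, 0.0833, 0.0833, 0.0833, 0.0833, 0.0833, 0.0833]  mean=0.4000  Neff=12.0000  idx=[0, 1, 2, 3, 4, 5, 6, 7, 8, 9, 10, 11]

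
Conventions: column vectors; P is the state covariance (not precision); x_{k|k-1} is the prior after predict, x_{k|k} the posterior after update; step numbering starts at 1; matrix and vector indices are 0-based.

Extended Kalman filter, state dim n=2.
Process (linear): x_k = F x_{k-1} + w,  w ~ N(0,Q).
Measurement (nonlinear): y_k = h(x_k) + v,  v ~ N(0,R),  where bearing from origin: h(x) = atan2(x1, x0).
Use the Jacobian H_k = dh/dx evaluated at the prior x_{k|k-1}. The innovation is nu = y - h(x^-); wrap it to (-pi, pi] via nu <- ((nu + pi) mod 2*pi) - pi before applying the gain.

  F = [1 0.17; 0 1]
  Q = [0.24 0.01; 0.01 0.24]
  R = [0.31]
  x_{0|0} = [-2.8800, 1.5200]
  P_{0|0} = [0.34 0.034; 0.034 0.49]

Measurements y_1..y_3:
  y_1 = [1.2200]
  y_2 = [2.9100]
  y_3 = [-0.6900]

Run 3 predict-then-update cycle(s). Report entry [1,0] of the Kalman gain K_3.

step 1: x^-=[-2.6216, 1.5200]  P^-=[0.6057 0.1273; 0.1273 0.7300]  H_jac=[-0.1655 -0.2855]  S=[0.3981]  K=[-0.3431; -0.5764]  nu=[-1.3962]  x^+=[-2.1426, 2.3247]  P^+=[0.5589 0.0486; 0.0486 0.5977]
step 2: x^-=[-1.7474, 2.3247]  P^-=[0.8326 0.1602; 0.1602 0.8377]  H_jac=[-0.2749 -0.2066]  S=[0.4269]  K=[-0.6137; -0.5086]  nu=[0.6947]  x^+=[-2.1737, 1.9714]  P^+=[0.6719 0.0269; 0.0269 0.7273]
step 3: x^-=[-1.8385, 1.9714]  P^-=[0.9421 0.1606; 0.1606 0.9673]  H_jac=[-0.2713 -0.2530]  S=[0.4633]  K=[-0.6393; -0.6223]  nu=[-3.0113]  x^+=[0.0867, 3.8453]  P^+=[0.7527 -0.0237; -0.0237 0.7879]

K[1,0] = -0.6223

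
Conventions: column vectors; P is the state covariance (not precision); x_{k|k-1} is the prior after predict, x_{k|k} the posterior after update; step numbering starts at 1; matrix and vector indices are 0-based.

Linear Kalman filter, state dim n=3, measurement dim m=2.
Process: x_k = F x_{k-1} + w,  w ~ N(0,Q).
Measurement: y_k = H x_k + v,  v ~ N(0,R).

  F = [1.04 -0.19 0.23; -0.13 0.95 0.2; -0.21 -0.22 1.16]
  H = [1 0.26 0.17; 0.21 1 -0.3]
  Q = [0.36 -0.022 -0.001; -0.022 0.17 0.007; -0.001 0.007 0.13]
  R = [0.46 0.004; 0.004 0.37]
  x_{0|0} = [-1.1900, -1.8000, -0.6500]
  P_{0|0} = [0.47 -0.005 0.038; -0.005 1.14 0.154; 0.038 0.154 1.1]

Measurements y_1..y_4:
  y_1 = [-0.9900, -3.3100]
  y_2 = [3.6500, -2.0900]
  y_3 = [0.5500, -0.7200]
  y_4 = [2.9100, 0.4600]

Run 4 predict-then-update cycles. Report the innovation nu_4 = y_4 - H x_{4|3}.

step 1: x^-=[-1.0451, -1.6853, -0.1081]  P^-=[0.9744 -0.2112 0.2407; -0.2112 1.3086 0.1932; 0.2407 0.1932 1.5885]  S=[1.5578 0.1993; 0.1993 1.6295]  K=[0.6326 -0.1257; 0.0094 0.7391; 0.3844 -0.1898]  nu=[0.5117, -1.4377]  x^+=[-0.5407, -2.7431, 0.3615]  P^+=[0.3570 -0.1620 -0.1434; -0.1620 0.4155 0.3600; -0.1434 0.3600 1.3287]
step 2: x^-=[0.0420, -2.4633, 1.1364]  P^-=[0.7953 -0.2087 0.0598; -0.2087 0.7885 0.6744; 0.0598 0.6744 1.8249]  S=[1.3328 0.1090; 0.1090 0.8579]  K=[0.5753 -0.1427; 0.0318 0.6281; 0.4001 0.1117]  nu=[4.0553, 0.7054]  x^+=[2.2745, -1.8912, 2.8376]  P^+=[0.3546 -0.1952 -0.2340; -0.1952 0.4443 0.5694; -0.2340 0.5694 1.5911]
step 3: x^-=[3.3774, -1.5248, 3.2301]  P^-=[0.7592 -0.2135 -0.0239; -0.2135 0.9174 0.9739; -0.0239 0.9739 2.1135]  S=[1.3092 0.1649; 0.1649 0.8401]  K=[0.5551 -0.1648; 0.0600 0.6791; 0.4095 0.3182]  nu=[-2.9801, 1.0646]  x^+=[1.5477, -0.9808, 2.3483]  P^+=[0.3631 -0.2236 -0.2954; -0.2236 0.5118 0.7112; -0.2954 0.7112 1.7659]
step 4: x^-=[2.3360, -0.6633, 2.6148]  P^-=[0.7495 -0.2330 -0.0804; -0.2330 1.0495 1.1672; -0.0804 1.1672 2.3072]  S=[1.3018 0.1995; 0.1995 0.8722]  K=[0.5469 -0.1841; 0.0713 0.7295; 0.4064 0.4323]  nu=[0.3019, 1.4171]  x^+=[2.2402, 0.3920, 3.3502]  P^+=[0.3707 -0.2436 -0.3326; -0.2436 0.5581 0.7892; -0.3326 0.7892 1.8591]

innov = [0.3019, 1.4171]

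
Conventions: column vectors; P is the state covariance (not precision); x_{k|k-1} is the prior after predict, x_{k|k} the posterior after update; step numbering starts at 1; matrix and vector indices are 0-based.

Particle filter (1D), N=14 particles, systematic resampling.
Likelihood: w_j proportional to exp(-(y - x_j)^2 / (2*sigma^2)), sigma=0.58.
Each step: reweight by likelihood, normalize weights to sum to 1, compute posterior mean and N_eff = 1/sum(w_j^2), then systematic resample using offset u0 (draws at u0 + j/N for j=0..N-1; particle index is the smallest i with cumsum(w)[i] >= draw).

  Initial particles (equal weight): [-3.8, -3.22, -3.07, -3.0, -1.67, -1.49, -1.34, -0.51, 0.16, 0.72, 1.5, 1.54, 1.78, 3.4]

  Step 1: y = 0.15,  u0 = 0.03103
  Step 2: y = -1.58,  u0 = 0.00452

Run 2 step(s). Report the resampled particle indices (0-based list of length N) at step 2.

resampled_idx = [0, 0, 0, 0, 1, 1, 1, 2, 2, 2, 3, 3, 3, 5]

step 1: w=[0.0000, 0.0000, 0.0000, 0.0000, 0.0031, 0.0078, 0.0157, 0.2232, 0.4263, 0.2631, 0.0284, 0.0241, 0.0082, 0.0000]  mean=0.2003  Neff=3.3052  idx=[7, 7, 7, 7, 8, 8, 8, 8, 8, 8, 9, 9, 9, 10]
step 2: w=[0.2287, 0.2287, 0.2287, 0.2287, 0.0139, 0.0139, 0.0139, 0.0139, 0.0139, 0.0139, 0.0005, 0.0005, 0.0005, 0.0000]  mean=-0.4522  Neff=4.7517  idx=[0, 0, 0, 0, 1, 1, 1, 2, 2, 2, 3, 3, 3, 5]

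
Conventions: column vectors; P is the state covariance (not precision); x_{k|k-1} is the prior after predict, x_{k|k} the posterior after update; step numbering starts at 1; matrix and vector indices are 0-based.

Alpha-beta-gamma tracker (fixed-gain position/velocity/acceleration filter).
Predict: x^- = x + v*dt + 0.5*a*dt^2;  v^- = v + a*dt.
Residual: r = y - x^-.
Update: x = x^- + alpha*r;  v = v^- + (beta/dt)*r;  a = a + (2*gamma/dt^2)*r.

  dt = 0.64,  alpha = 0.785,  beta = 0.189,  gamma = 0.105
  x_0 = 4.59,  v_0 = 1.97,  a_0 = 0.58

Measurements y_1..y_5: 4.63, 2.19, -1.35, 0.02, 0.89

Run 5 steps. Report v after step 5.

step 1: x_pred=5.9696  r=-1.3396  x^+=4.9180  v^+=1.9456  a^+=-0.1068
step 2: x_pred=6.1413  r=-3.9513  x^+=3.0395  v^+=0.7104  a^+=-2.1326
step 3: x_pred=3.0574  r=-4.4074  x^+=-0.4024  v^+=-1.9561  a^+=-4.3923
step 4: x_pred=-2.5538  r=2.5738  x^+=-0.5334  v^+=-4.0070  a^+=-3.0727
step 5: x_pred=-3.7272  r=4.6172  x^+=-0.1027  v^+=-4.6101  a^+=-0.7055

v_post = -4.6101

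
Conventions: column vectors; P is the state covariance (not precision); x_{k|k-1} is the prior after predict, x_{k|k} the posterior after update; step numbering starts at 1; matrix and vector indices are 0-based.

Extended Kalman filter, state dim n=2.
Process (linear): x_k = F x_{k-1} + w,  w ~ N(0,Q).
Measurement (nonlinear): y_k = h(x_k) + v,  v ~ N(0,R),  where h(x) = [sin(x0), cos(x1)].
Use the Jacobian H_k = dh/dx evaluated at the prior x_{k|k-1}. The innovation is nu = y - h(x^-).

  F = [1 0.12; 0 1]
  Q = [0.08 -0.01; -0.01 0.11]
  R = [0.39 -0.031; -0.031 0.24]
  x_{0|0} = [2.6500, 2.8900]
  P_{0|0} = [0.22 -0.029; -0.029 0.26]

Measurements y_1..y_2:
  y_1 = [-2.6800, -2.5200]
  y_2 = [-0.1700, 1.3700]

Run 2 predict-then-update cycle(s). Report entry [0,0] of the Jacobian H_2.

H_jac[0,0] = -0.0036

step 1: x^-=[2.9968, 2.8900]  P^-=[0.2968 -0.0078; -0.0078 0.3700]  H_jac=[-0.9895 0.0000; 0.0000 -0.2489]  S=[0.6806 -0.0329; -0.0329 0.2629]  K=[-0.4338 -0.0469; -0.0056 -0.3510]  nu=[-2.8243, -1.5515]  x^+=[4.2947, 3.4505]  P^+=[0.1695 -0.0088; -0.0088 0.3377]
step 2: x^-=[4.7087, 3.4505]  P^-=[0.2522 0.0218; 0.0218 0.4477]  H_jac=[-0.0036 0.0000; 0.0000 0.3041]  S=[0.3900 -0.0310; -0.0310 0.2814]  K=[-0.0005 0.0234; 0.0386 0.4880]  nu=[0.8300, 2.3227]  x^+=[4.7628, 4.6161]  P^+=[0.2521 0.0186; 0.0186 0.3813]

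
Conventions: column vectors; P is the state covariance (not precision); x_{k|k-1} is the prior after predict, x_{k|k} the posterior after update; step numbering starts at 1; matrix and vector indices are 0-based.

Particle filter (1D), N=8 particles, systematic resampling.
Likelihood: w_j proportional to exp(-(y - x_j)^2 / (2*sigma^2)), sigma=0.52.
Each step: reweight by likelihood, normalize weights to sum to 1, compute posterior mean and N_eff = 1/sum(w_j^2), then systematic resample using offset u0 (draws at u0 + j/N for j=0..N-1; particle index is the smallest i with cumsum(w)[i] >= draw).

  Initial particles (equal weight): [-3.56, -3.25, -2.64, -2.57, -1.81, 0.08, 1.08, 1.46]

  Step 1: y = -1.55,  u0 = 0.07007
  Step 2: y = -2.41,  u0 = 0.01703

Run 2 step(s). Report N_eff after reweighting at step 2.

step 1: w=[0.0005, 0.0041, 0.0964, 0.1267, 0.7658, 0.0064, 0.0000, 0.0000]  mean=-1.9811  Neff=1.6343  idx=[2, 3, 4, 4, 4, 4, 4, 4]
step 2: w=[0.1834, 0.1929, 0.1039, 0.1039, 0.1039, 0.1039, 0.1039, 0.1039]  mean=-2.1088  Neff=7.3701  idx=[0, 0, 1, 2, 3, 4, 5, 6]

N_eff = 7.3701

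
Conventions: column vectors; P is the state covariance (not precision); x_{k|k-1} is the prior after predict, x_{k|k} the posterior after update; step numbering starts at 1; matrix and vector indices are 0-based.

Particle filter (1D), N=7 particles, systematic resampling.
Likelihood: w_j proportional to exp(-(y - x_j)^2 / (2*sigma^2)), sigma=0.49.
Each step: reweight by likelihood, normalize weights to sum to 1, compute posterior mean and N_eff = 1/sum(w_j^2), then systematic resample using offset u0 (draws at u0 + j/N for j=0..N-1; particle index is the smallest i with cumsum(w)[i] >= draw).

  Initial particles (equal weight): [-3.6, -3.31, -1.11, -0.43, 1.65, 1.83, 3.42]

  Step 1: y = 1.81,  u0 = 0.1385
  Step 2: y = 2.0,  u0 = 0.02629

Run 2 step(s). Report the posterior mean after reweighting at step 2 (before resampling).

step 1: w=[0.0000, 0.0000, 0.0000, 0.0000, 0.4857, 0.5119, 0.0023]  mean=1.7462  Neff=2.0080  idx=[4, 4, 4, 5, 5, 5, 5]
step 2: w=[0.1272, 0.1272, 0.1272, 0.1546, 0.1546, 0.1546, 0.1546]  mean=1.7613  Neff=6.9376  idx=[0, 1, 2, 3, 4, 5, 6]

post_mean = 1.7613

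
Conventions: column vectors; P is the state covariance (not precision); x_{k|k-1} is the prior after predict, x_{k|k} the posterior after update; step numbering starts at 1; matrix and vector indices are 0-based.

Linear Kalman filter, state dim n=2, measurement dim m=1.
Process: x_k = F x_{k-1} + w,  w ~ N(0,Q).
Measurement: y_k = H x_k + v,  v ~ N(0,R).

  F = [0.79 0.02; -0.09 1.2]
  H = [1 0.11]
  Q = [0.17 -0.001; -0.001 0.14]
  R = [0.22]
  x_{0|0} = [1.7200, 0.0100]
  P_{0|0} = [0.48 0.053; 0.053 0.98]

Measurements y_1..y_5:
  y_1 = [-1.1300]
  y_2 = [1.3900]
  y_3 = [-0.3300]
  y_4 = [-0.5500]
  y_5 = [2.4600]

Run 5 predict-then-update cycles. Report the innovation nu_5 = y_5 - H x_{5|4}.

innov = [2.8108]

step 1: x^-=[1.3590, -0.1428]  P^-=[0.4716 0.0385; 0.0385 1.5436]  S=[0.7188]  K=[0.6620; 0.2898]  nu=[-2.4733]  x^+=[-0.2784, -0.8597]  P^+=[0.1566 -0.0994; -0.0994 1.4833]
step 2: x^-=[-0.2372, -1.0066]  P^-=[0.2652 -0.0706; -0.0706 2.2986]  S=[0.4975]  K=[0.5175; 0.3664]  nu=[1.7379]  x^+=[0.6621, -0.3698]  P^+=[0.1320 -0.1649; -0.1649 2.2318]
step 3: x^-=[0.5157, -0.5034]  P^-=[0.2480 -0.1128; -0.1128 3.3905]  S=[0.4842]  K=[0.4866; 0.5372]  nu=[-0.7903]  x^+=[0.1311, -0.9279]  P^+=[0.1334 -0.2394; -0.2394 3.2508]
step 4: x^-=[0.0850, -1.1252]  P^-=[0.2470 -0.1590; -0.1590 4.8740]  S=[0.4910]  K=[0.4674; 0.7681]  nu=[-0.5112]  x^+=[-0.1539, -1.5179]  P^+=[0.1397 -0.3353; -0.3353 4.5843]
step 5: x^-=[-0.1520, -1.8077]  P^-=[0.2484 -0.2182; -0.2182 6.8149]  S=[0.5029]  K=[0.4463; 1.0568]  nu=[2.8108]  x^+=[1.1025, 1.1629]  P^+=[0.1483 -0.4553; -0.4553 6.2532]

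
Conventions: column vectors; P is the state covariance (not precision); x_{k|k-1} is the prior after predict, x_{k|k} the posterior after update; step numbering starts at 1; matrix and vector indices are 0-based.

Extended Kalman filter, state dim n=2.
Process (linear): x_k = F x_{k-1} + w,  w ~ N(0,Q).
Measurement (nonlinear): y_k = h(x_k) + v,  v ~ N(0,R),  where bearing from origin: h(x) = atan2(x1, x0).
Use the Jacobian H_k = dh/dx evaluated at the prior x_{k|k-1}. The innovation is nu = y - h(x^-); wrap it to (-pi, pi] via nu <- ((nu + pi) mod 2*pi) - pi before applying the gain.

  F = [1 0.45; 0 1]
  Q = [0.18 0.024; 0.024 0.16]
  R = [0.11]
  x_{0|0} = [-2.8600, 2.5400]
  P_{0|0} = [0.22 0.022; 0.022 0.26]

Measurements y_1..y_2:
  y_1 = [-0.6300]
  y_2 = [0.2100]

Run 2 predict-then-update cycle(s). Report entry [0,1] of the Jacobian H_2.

step 1: x^-=[-1.7170, 2.5400]  P^-=[0.4724 0.1630; 0.1630 0.4200]  H_jac=[-0.2702 -0.1827]  S=[0.1746]  K=[-0.9017; -0.6917]  nu=[-2.7952]  x^+=[0.8035, 4.4733]  P^+=[0.3305 0.0541; 0.0541 0.3365]
step 2: x^-=[2.8165, 4.4733]  P^-=[0.6273 0.2295; 0.2295 0.4965]  H_jac=[-0.1601 0.1008]  S=[0.1237]  K=[-0.6248; 0.1075]  nu=[-0.7989]  x^+=[3.3156, 4.3875]  P^+=[0.5790 0.2378; 0.2378 0.4950]

H_jac[0,1] = 0.1008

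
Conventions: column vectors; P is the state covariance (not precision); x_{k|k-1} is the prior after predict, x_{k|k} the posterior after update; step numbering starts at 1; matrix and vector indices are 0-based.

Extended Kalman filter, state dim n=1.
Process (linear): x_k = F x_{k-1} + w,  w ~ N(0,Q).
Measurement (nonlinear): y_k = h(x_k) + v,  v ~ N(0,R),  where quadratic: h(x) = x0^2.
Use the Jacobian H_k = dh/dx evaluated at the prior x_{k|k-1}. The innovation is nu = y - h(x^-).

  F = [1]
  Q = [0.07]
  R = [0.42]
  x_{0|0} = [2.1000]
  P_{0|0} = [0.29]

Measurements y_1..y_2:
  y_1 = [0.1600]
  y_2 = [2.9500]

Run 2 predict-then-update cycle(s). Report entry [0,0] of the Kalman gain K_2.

step 1: x^-=[2.1000]  P^-=[0.3600]  H_jac=[4.2000]  S=[6.7704]  K=[0.2233]  nu=[-4.2500]  x^+=[1.1509]  P^+=[0.0223]
step 2: x^-=[1.1509]  P^-=[0.0923]  H_jac=[2.3017]  S=[0.9092]  K=[0.2338]  nu=[1.6255]  x^+=[1.5308]  P^+=[0.0427]

K[0,0] = 0.2338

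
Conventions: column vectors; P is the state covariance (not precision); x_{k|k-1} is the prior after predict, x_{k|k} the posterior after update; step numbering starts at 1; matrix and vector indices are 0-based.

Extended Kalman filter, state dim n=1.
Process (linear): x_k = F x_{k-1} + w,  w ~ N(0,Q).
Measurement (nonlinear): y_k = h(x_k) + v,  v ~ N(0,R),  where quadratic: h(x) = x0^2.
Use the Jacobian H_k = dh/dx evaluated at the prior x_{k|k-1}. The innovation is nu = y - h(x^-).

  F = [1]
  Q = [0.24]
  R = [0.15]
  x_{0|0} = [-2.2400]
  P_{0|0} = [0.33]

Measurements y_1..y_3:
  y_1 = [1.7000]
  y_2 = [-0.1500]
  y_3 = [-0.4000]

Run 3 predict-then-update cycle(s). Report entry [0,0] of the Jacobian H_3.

step 1: x^-=[-2.2400]  P^-=[0.5700]  H_jac=[-4.4800]  S=[11.5901]  K=[-0.2203]  nu=[-3.3176]  x^+=[-1.5090]  P^+=[0.0074]
step 2: x^-=[-1.5090]  P^-=[0.2474]  H_jac=[-3.0181]  S=[2.4033]  K=[-0.3107]  nu=[-2.4272]  x^+=[-0.7550]  P^+=[0.0154]
step 3: x^-=[-0.7550]  P^-=[0.2554]  H_jac=[-1.5100]  S=[0.7325]  K=[-0.5266]  nu=[-0.9701]  x^+=[-0.2442]  P^+=[0.0523]

H_jac[0,0] = -1.5100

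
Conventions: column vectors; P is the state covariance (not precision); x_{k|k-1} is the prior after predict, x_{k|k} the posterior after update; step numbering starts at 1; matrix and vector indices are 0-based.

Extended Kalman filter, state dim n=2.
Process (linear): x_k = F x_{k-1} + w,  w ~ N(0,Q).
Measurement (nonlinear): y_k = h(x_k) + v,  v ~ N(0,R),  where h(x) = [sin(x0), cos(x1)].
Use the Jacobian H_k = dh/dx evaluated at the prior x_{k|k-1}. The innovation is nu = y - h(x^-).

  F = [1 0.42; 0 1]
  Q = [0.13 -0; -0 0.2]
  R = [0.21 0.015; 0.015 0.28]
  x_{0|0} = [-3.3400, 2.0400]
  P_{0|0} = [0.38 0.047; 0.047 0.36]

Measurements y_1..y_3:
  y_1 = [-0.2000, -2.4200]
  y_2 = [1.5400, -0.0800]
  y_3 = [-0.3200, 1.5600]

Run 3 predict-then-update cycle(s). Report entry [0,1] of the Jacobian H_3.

step 1: x^-=[-2.4832, 2.0400]  P^-=[0.6130 0.1982; 0.1982 0.5600]  H_jac=[-0.7910 0.0000; 0.0000 -0.8919]  S=[0.5935 0.1548; 0.1548 0.7255]  K=[-0.7978 -0.0734; -0.0895 -0.6694]  nu=[0.4118, -1.9678]  x^+=[-2.6673, 3.3203]  P^+=[0.2132 0.0365; 0.0365 0.2116]
step 2: x^-=[-1.2728, 3.3203]  P^-=[0.4112 0.1253; 0.1253 0.4116]  H_jac=[0.2936 0.0000; 0.0000 0.1778]  S=[0.2455 0.0215; 0.0215 0.2930]  K=[0.4883 0.0401; 0.1289 0.2403]  nu=[2.4959, 0.9041]  x^+=[-0.0176, 3.8592]  P^+=[0.3513 0.1044; 0.1044 0.3893]
step 3: x^-=[1.6032, 3.8592]  P^-=[0.6377 0.2679; 0.2679 0.5893]  H_jac=[-0.0324 0.0000; 0.0000 0.6576]  S=[0.2107 0.0093; 0.0093 0.5348]  K=[-0.1128 0.3314; -0.0732 0.7258]  nu=[-1.3195, 2.3134]  x^+=[2.5188, 5.6350]  P^+=[0.5770 0.1385; 0.1385 0.3074]

H_jac[0,1] = 0.0000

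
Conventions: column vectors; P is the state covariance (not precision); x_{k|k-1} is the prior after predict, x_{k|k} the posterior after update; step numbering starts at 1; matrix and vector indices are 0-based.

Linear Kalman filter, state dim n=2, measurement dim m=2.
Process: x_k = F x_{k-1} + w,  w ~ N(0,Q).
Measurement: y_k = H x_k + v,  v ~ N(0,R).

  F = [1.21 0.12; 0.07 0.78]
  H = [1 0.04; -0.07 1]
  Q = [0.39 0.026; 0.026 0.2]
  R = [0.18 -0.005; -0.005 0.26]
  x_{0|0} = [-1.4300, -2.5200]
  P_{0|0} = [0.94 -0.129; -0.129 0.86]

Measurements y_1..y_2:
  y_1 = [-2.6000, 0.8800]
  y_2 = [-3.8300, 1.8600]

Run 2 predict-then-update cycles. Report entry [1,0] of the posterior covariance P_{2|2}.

P_post[1,0] = 0.0046

step 1: x^-=[-2.0327, -2.0657]  P^-=[1.7412 0.0633; 0.0633 0.7137]  S=[1.9274 -0.0352; -0.0352 0.9734]  K=[0.9042 -0.0275; 0.0610 0.7309]  nu=[-0.4847, 2.8034]  x^+=[-2.5480, -0.0463]  P^+=[0.1629 -0.0003; -0.0003 0.1897]
step 2: x^-=[-3.0886, -0.2145]  P^-=[0.6312 0.0573; 0.0573 0.3162]  S=[0.8163 0.0206; 0.0206 0.5713]  K=[0.7762 -0.0050; 0.0720 0.5439]  nu=[-0.7328, 1.8582]  x^+=[-3.6668, 0.7435]  P^+=[0.1396 0.0046; 0.0046 0.1414]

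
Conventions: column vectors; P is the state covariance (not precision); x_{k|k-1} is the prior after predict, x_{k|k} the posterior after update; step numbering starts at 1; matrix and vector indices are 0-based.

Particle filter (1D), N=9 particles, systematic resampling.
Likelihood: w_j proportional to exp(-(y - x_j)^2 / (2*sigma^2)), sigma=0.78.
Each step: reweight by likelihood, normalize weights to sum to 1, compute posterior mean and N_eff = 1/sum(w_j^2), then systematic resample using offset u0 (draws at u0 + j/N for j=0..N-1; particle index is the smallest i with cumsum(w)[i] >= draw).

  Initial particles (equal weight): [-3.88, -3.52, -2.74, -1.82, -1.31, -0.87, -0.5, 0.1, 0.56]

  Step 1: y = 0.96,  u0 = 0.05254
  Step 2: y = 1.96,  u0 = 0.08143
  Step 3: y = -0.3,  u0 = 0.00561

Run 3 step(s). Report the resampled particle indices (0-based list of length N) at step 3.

step 1: w=[0.0000, 0.0000, 0.0000, 0.0010, 0.0086, 0.0381, 0.1036, 0.3251, 0.5235]  mean=0.2275  Neff=2.5508  idx=[6, 7, 7, 7, 8, 8, 8, 8, 8]
step 2: w=[0.0059, 0.0493, 0.0493, 0.0493, 0.1692, 0.1692, 0.1692, 0.1692, 0.1692]  mean=0.4857  Neff=6.6437  idx=[2, 4, 4, 5, 6, 6, 7, 8, 8]
step 3: w=[0.1675, 0.1041, 0.1041, 0.1041, 0.1041, 0.1041, 0.1041, 0.1041, 0.1041]  mean=0.4829  Neff=8.7188  idx=[0, 0, 1, 2, 3, 4, 5, 6, 7]

resampled_idx = [0, 0, 1, 2, 3, 4, 5, 6, 7]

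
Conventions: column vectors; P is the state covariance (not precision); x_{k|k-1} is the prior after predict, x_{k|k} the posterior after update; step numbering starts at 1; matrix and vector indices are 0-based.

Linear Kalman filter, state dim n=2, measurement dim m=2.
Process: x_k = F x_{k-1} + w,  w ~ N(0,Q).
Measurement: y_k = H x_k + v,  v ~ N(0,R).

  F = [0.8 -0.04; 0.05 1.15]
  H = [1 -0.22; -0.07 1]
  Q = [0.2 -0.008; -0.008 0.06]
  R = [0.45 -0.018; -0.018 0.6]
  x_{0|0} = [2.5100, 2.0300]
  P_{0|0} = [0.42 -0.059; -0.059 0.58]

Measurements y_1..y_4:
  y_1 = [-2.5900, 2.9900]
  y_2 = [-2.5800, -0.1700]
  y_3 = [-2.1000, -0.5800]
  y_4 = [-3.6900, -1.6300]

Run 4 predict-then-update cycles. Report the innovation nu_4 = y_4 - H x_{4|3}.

innov = [-2.3408, -2.8687]

step 1: x^-=[1.9268, 2.4600]  P^-=[0.4735 -0.0720; -0.0720 0.8213]  S=[0.9950 -0.3050; -0.3050 1.4337]  K=[0.5021 0.0334; -0.0827 0.5588]  nu=[-3.9756, 0.6649]  x^+=[-0.0471, 3.1604]  P^+=[0.2313 0.0272; 0.0272 0.3387]
step 2: x^-=[-0.1641, 3.6321]  P^-=[0.3468 0.0107; 0.0107 0.5116]  S=[0.8169 -0.1440; -0.1440 1.1118]  K=[0.4294 0.0434; -0.0447 0.4537]  nu=[-1.6169, -3.8136]  x^+=[-1.0236, 1.9743]  P^+=[0.1995 0.0323; 0.0323 0.2753]
step 3: x^-=[-0.8979, 2.2193]  P^-=[0.3261 0.0169; 0.0169 0.4283]  S=[0.7894 -0.1179; -0.1179 1.0275]  K=[0.4146 0.0418; -0.0365 0.4115]  nu=[-0.7139, -2.8622]  x^+=[-1.3136, 1.0677]  P^+=[0.1927 0.0311; 0.0311 0.2497]
step 4: x^-=[-1.0935, 1.1622]  P^-=[0.3217 0.0168; 0.0168 0.3943]  S=[0.7834 -0.1102; -0.1102 0.9935]  K=[0.4116 0.0399; -0.0342 0.3919]  nu=[-2.3408, -2.8687]  x^+=[-2.1713, 0.1179]  P^+=[0.1911 0.0299; 0.0299 0.2378]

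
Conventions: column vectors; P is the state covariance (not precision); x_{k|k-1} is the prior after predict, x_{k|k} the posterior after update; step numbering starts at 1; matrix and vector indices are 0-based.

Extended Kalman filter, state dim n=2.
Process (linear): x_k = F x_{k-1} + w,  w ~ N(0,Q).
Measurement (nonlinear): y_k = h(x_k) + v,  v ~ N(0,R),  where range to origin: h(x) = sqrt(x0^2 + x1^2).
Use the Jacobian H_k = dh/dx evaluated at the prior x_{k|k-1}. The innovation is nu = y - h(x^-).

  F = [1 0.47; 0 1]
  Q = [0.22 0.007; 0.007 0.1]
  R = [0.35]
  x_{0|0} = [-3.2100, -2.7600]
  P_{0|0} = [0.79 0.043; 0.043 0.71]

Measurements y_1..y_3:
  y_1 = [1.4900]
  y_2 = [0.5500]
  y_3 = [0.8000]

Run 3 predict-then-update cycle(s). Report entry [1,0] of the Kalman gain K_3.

K[1,0] = -0.3131

step 1: x^-=[-4.5072, -2.7600]  P^-=[1.2073 0.3837; 0.3837 0.8100]  H_jac=[-0.8528 -0.5222]  S=[1.7907]  K=[-0.6869; -0.4190]  nu=[-3.7951]  x^+=[-1.9005, -1.1700]  P^+=[0.3625 -0.1316; -0.1316 0.4957]
step 2: x^-=[-2.4504, -1.1700]  P^-=[0.5683 0.1084; 0.1084 0.5957]  H_jac=[-0.9024 -0.4309]  S=[1.0076]  K=[-0.5553; -0.3518]  nu=[-2.1654]  x^+=[-1.2480, -0.4083]  P^+=[0.2576 -0.0884; -0.0884 0.4710]
step 3: x^-=[-1.4399, -0.4083]  P^-=[0.4985 0.1399; 0.1399 0.5710]  H_jac=[-0.9621 -0.2728]  S=[0.9273]  K=[-0.5583; -0.3131]  nu=[-0.6967]  x^+=[-1.0509, -0.1901]  P^+=[0.2094 -0.0222; -0.0222 0.4801]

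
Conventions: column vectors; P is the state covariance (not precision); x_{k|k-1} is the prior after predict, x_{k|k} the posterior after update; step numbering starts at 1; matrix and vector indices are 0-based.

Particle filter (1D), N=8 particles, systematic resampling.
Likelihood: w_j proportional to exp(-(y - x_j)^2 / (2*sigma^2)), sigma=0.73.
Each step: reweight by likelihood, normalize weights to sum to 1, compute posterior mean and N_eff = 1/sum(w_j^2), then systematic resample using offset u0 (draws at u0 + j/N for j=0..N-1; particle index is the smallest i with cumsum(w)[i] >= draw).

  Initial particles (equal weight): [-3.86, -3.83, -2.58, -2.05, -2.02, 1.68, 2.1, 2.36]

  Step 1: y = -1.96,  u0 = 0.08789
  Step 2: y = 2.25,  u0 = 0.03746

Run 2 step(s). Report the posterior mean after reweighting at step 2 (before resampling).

post_mean = -2.0349

step 1: w=[0.0123, 0.0136, 0.2528, 0.3599, 0.3614, 0.0000, 0.0000, 0.0000]  mean=-2.2196  Neff=3.0828  idx=[2, 2, 3, 3, 3, 4, 4, 4]
step 2: w=[0.0016, 0.0016, 0.1462, 0.1462, 0.1462, 0.1861, 0.1861, 0.1861]  mean=-2.0349  Neff=5.9517  idx=[2, 3, 3, 4, 5, 6, 6, 7]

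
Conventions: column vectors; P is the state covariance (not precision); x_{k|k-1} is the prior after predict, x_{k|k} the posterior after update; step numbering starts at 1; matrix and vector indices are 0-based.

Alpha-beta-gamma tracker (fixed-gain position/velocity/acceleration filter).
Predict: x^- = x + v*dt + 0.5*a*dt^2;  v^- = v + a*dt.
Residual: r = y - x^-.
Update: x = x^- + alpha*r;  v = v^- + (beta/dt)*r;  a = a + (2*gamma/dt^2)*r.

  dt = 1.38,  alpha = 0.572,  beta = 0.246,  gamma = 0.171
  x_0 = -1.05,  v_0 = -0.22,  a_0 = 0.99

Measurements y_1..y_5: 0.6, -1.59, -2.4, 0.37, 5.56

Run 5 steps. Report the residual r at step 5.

resid = 5.3001

step 1: x_pred=-0.4109  r=1.0109  x^+=0.1673  v^+=1.3264  a^+=1.1715
step 2: x_pred=3.1133  r=-4.7033  x^+=0.4230  v^+=2.1047  a^+=0.3269
step 3: x_pred=3.6388  r=-6.0388  x^+=0.1846  v^+=1.4794  a^+=-0.7576
step 4: x_pred=1.5048  r=-1.1348  x^+=0.8557  v^+=0.2316  a^+=-0.9614
step 5: x_pred=0.2599  r=5.3001  x^+=3.2916  v^+=-0.1502  a^+=-0.0096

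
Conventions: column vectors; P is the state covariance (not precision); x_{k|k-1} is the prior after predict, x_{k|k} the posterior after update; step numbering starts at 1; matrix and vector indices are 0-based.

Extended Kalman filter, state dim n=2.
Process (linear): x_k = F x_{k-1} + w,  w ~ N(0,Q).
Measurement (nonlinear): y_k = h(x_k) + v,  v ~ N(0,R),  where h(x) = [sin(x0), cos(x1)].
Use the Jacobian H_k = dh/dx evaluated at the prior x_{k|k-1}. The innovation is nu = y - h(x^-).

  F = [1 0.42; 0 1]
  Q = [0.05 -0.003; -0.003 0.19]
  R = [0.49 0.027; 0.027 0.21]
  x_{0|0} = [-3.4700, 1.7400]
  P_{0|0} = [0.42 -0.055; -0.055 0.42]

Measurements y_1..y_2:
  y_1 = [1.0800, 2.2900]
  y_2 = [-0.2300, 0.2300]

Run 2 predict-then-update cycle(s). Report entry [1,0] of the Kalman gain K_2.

step 1: x^-=[-2.7392, 1.7400]  P^-=[0.4979 0.1184; 0.1184 0.6100]  H_jac=[-0.9201 0.0000; 0.0000 -0.9857]  S=[0.9115 0.1344; 0.1344 0.8027]  K=[-0.4933 -0.0628; -0.0093 -0.7475]  nu=[1.4716, 2.4584]  x^+=[-3.6196, -0.1114]  P^+=[0.2646 0.0269; 0.0269 0.1595]
step 2: x^-=[-3.6664, -0.1114]  P^-=[0.3653 0.0909; 0.0909 0.3495]  H_jac=[-0.8654 0.0000; 0.0000 0.1112]  S=[0.7636 0.0183; 0.0183 0.2143]  K=[-0.4160 0.0826; -0.1076 0.1905]  nu=[-0.7310, -0.7638]  x^+=[-3.4254, -0.1783]  P^+=[0.2329 0.0550; 0.0550 0.3336]

K[1,0] = -0.1076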